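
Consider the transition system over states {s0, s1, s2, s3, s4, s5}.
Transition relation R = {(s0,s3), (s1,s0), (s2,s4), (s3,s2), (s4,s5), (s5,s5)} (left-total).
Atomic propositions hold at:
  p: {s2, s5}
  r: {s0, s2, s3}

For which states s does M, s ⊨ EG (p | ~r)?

{s2, s4, s5}

Sat(~r) = {s1, s4, s5}
Sat(p | ~r) = {s1, s2, s4, s5}
EG (p | ~r): greatest fixpoint, start Z0 = {s1, s2, s4, s5}, keep only states in Sat with some successor in Z. Z1 = {s2, s4, s5}; fixed.
Sat(EG (p | ~r)) = {s2, s4, s5}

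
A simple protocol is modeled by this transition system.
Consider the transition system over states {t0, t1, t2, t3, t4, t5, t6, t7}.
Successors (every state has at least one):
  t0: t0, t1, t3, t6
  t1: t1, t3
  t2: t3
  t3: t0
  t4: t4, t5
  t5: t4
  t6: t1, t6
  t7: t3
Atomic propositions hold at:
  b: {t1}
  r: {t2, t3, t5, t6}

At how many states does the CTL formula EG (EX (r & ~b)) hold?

Sat(~b) = {t0, t2, t3, t4, t5, t6, t7}
Sat(r & ~b) = {t2, t3, t5, t6}
Sat(EX (r & ~b)) = {s : some successor in {t2, t3, t5, t6}} = {t0, t1, t2, t4, t6, t7}
EG (EX (r & ~b)): greatest fixpoint, start Z0 = {t0, t1, t2, t4, t6, t7}, keep only states in Sat with some successor in Z. Z1 = {t0, t1, t4, t6}; fixed.
Sat(EG (EX (r & ~b))) = {t0, t1, t4, t6}
|Sat(EG (EX (r & ~b)))| = |{t0, t1, t4, t6}| = 4.

4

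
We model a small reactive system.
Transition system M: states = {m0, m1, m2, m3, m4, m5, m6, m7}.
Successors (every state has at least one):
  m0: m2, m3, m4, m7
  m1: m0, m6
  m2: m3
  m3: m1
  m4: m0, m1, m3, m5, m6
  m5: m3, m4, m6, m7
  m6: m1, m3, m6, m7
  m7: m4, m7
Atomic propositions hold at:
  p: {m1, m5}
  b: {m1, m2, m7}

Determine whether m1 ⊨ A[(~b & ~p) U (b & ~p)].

No

Sat(~b) = {m0, m3, m4, m5, m6}
Sat(~p) = {m0, m2, m3, m4, m6, m7}
Sat(~b & ~p) = {m0, m3, m4, m6}
Sat(b & ~p) = {m2, m7}
A[(~b & ~p) U (b & ~p)]: least fixpoint, start Z0 = Sat((b & ~p)) = {m2, m7}, add states in Sat(~b & ~p) with every successor in Z. Already a fixed point.
Sat(A[(~b & ~p) U (b & ~p)]) = {m2, m7}
m1 ∉ Sat(A[(~b & ~p) U (b & ~p)]) = {m2, m7}, so the formula does not hold at m1.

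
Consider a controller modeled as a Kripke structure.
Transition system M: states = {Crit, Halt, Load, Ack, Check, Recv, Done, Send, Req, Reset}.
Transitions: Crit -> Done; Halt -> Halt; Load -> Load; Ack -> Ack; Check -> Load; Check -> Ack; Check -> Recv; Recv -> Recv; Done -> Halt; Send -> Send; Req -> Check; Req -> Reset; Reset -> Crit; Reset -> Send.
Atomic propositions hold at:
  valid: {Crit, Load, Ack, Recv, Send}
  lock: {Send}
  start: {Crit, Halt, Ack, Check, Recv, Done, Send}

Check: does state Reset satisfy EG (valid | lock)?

No

Sat(valid | lock) = {Crit, Load, Ack, Recv, Send}
EG (valid | lock): greatest fixpoint, start Z0 = {Crit, Load, Ack, Recv, Send}, keep only states in Sat with some successor in Z. Z1 = {Load, Ack, Recv, Send}; fixed.
Sat(EG (valid | lock)) = {Load, Ack, Recv, Send}
Reset ∉ Sat(EG (valid | lock)) = {Load, Ack, Recv, Send}, so the formula does not hold at Reset.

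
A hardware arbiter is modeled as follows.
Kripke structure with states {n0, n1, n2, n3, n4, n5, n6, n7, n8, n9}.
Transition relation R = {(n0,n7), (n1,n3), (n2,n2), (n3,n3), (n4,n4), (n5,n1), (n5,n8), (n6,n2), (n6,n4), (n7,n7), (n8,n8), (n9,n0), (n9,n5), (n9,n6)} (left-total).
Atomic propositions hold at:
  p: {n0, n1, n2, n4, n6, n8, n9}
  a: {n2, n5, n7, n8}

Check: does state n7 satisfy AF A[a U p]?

A[a U p]: least fixpoint, start Z0 = Sat(p) = {n0, n1, n2, n4, n6, n8, n9}, add states in Sat(a) with every successor in Z. Z1 = {n0, n1, n2, n4, n5, n6, n8, n9}; fixed.
Sat(A[a U p]) = {n0, n1, n2, n4, n5, n6, n8, n9}
AF A[a U p]: least fixpoint, start Z0 = {n0, n1, n2, n4, n5, n6, n8, n9}, add states with every successor in Z. Already a fixed point.
Sat(AF A[a U p]) = {n0, n1, n2, n4, n5, n6, n8, n9}
n7 ∉ Sat(AF A[a U p]) = {n0, n1, n2, n4, n5, n6, n8, n9}, so the formula does not hold at n7.

No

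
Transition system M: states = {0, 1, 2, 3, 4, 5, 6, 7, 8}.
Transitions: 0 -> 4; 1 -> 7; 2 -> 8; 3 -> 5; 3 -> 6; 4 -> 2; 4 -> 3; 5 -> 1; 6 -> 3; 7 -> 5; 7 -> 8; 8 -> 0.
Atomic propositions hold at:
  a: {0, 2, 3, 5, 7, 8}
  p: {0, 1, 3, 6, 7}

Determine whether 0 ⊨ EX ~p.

Sat(~p) = {2, 4, 5, 8}
Sat(EX ~p) = {s : some successor in {2, 4, 5, 8}} = {0, 2, 3, 4, 7}
0 ∈ Sat(EX ~p) = {0, 2, 3, 4, 7}, so the formula holds at 0.

Yes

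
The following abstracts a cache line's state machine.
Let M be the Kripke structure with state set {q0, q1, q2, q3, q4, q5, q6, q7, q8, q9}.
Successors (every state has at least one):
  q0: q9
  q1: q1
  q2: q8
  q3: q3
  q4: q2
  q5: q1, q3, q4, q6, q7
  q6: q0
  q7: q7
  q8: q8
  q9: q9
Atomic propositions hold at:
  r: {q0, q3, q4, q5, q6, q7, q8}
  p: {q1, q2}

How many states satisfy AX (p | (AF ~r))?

5

Sat(~r) = {q1, q2, q9}
AF ~r: least fixpoint, start Z0 = {q1, q2, q9}, add states with every successor in Z. Z1 = {q0, q1, q2, q4, q9}; Z2 = {q0, q1, q2, q4, q6, q9}; fixed.
Sat(AF ~r) = {q0, q1, q2, q4, q6, q9}
Sat(p | (AF ~r)) = {q0, q1, q2, q4, q6, q9}
Sat(AX (p | (AF ~r))) = {s : every successor in {q0, q1, q2, q4, q6, q9}} = {q0, q1, q4, q6, q9}
|Sat(AX (p | (AF ~r)))| = |{q0, q1, q4, q6, q9}| = 5.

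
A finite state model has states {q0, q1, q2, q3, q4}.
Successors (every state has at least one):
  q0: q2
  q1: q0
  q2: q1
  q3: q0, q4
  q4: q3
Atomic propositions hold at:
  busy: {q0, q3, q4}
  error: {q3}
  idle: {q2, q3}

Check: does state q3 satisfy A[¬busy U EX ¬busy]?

No

Sat(¬busy) = {q1, q2}
Sat(EX ¬busy) = {s : some successor in {q1, q2}} = {q0, q2}
A[¬busy U EX ¬busy]: least fixpoint, start Z0 = Sat(EX ¬busy) = {q0, q2}, add states in Sat(¬busy) with every successor in Z. Z1 = {q0, q1, q2}; fixed.
Sat(A[¬busy U EX ¬busy]) = {q0, q1, q2}
q3 ∉ Sat(A[¬busy U EX ¬busy]) = {q0, q1, q2}, so the formula does not hold at q3.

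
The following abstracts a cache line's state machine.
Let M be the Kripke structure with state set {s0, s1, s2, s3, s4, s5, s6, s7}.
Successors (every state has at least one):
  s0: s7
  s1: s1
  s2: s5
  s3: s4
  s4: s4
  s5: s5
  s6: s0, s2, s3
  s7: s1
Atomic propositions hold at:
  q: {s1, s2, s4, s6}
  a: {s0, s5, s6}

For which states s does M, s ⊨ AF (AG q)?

{s0, s1, s3, s4, s7}

AG q: greatest fixpoint, start Z0 = {s1, s2, s4, s6}, keep only states in Sat with every successor in Z. Z1 = {s1, s4}; fixed.
Sat(AG q) = {s1, s4}
AF (AG q): least fixpoint, start Z0 = {s1, s4}, add states with every successor in Z. Z1 = {s1, s3, s4, s7}; Z2 = {s0, s1, s3, s4, s7}; fixed.
Sat(AF (AG q)) = {s0, s1, s3, s4, s7}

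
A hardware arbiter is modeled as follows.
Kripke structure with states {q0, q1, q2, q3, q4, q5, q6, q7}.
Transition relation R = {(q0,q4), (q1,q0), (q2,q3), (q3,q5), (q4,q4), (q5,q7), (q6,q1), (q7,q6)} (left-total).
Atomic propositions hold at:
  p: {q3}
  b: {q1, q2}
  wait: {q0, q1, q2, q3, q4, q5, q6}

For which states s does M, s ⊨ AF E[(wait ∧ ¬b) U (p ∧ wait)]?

{q2, q3}

Sat(¬b) = {q0, q3, q4, q5, q6, q7}
Sat(wait ∧ ¬b) = {q0, q3, q4, q5, q6}
Sat(p ∧ wait) = {q3}
E[(wait ∧ ¬b) U (p ∧ wait)]: least fixpoint, start Z0 = Sat((p ∧ wait)) = {q3}, add states in Sat(wait ∧ ¬b) with some successor in Z. Already a fixed point.
Sat(E[(wait ∧ ¬b) U (p ∧ wait)]) = {q3}
AF E[(wait ∧ ¬b) U (p ∧ wait)]: least fixpoint, start Z0 = {q3}, add states with every successor in Z. Z1 = {q2, q3}; fixed.
Sat(AF E[(wait ∧ ¬b) U (p ∧ wait)]) = {q2, q3}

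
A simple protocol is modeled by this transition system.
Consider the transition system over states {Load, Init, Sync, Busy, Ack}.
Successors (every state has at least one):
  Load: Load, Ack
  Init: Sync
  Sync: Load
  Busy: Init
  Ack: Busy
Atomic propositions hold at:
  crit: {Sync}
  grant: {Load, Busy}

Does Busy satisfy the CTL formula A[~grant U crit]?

No

Sat(~grant) = {Init, Sync, Ack}
A[~grant U crit]: least fixpoint, start Z0 = Sat(crit) = {Sync}, add states in Sat(~grant) with every successor in Z. Z1 = {Init, Sync}; fixed.
Sat(A[~grant U crit]) = {Init, Sync}
Busy ∉ Sat(A[~grant U crit]) = {Init, Sync}, so the formula does not hold at Busy.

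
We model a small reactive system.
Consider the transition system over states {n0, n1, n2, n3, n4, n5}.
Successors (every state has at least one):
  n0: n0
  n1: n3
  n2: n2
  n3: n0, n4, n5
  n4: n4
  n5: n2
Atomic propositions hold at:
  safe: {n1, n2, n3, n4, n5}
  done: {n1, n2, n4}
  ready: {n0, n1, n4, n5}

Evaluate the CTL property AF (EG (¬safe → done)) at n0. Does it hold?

No

Sat(¬safe) = {n0}
Sat(¬safe → done) = {n1, n2, n3, n4, n5}
EG (¬safe → done): greatest fixpoint, start Z0 = {n1, n2, n3, n4, n5}, keep only states in Sat with some successor in Z. Already a fixed point.
Sat(EG (¬safe → done)) = {n1, n2, n3, n4, n5}
AF (EG (¬safe → done)): least fixpoint, start Z0 = {n1, n2, n3, n4, n5}, add states with every successor in Z. Already a fixed point.
Sat(AF (EG (¬safe → done))) = {n1, n2, n3, n4, n5}
n0 ∉ Sat(AF (EG (¬safe → done))) = {n1, n2, n3, n4, n5}, so the formula does not hold at n0.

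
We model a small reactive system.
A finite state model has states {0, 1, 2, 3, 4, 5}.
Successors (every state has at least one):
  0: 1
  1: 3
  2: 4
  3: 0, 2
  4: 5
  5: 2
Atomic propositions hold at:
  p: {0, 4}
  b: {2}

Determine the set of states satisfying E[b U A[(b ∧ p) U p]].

Sat(b ∧ p) = ∅
A[(b ∧ p) U p]: least fixpoint, start Z0 = Sat(p) = {0, 4}, add states in Sat(b ∧ p) with every successor in Z. Already a fixed point.
Sat(A[(b ∧ p) U p]) = {0, 4}
E[b U A[(b ∧ p) U p]]: least fixpoint, start Z0 = Sat(A[(b ∧ p) U p]) = {0, 4}, add states in Sat(b) with some successor in Z. Z1 = {0, 2, 4}; fixed.
Sat(E[b U A[(b ∧ p) U p]]) = {0, 2, 4}

{0, 2, 4}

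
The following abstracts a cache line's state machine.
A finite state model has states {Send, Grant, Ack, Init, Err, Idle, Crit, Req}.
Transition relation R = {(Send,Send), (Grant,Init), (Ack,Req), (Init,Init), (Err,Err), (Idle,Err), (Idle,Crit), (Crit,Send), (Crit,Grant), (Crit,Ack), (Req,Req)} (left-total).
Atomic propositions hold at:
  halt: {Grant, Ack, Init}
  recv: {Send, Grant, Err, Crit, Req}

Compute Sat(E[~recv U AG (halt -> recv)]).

{Send, Ack, Err, Idle, Req}

Sat(~recv) = {Ack, Init, Idle}
Sat(halt -> recv) = {Send, Grant, Err, Idle, Crit, Req}
AG (halt -> recv): greatest fixpoint, start Z0 = {Send, Grant, Err, Idle, Crit, Req}, keep only states in Sat with every successor in Z. Z1 = {Send, Err, Idle, Req}; Z2 = {Send, Err, Req}; fixed.
Sat(AG (halt -> recv)) = {Send, Err, Req}
E[~recv U AG (halt -> recv)]: least fixpoint, start Z0 = Sat(AG (halt -> recv)) = {Send, Err, Req}, add states in Sat(~recv) with some successor in Z. Z1 = {Send, Ack, Err, Idle, Req}; fixed.
Sat(E[~recv U AG (halt -> recv)]) = {Send, Ack, Err, Idle, Req}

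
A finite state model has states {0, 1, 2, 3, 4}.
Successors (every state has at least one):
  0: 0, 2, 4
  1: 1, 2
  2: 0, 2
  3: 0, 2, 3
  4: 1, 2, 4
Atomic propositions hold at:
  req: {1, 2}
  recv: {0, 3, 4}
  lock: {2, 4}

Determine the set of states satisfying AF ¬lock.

{0, 1, 3}

Sat(¬lock) = {0, 1, 3}
AF ¬lock: least fixpoint, start Z0 = {0, 1, 3}, add states with every successor in Z. Already a fixed point.
Sat(AF ¬lock) = {0, 1, 3}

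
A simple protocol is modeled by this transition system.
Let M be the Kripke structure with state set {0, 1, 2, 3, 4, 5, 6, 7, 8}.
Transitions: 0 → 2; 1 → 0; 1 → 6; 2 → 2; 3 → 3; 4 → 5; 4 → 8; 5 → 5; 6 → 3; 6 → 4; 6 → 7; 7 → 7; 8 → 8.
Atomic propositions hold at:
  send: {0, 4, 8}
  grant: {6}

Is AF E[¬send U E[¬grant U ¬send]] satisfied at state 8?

Sat(¬send) = {1, 2, 3, 5, 6, 7}
Sat(¬grant) = {0, 1, 2, 3, 4, 5, 7, 8}
E[¬grant U ¬send]: least fixpoint, start Z0 = Sat(¬send) = {1, 2, 3, 5, 6, 7}, add states in Sat(¬grant) with some successor in Z. Z1 = {0, 1, 2, 3, 4, 5, 6, 7}; fixed.
Sat(E[¬grant U ¬send]) = {0, 1, 2, 3, 4, 5, 6, 7}
E[¬send U E[¬grant U ¬send]]: least fixpoint, start Z0 = Sat(E[¬grant U ¬send]) = {0, 1, 2, 3, 4, 5, 6, 7}, add states in Sat(¬send) with some successor in Z. Already a fixed point.
Sat(E[¬send U E[¬grant U ¬send]]) = {0, 1, 2, 3, 4, 5, 6, 7}
AF E[¬send U E[¬grant U ¬send]]: least fixpoint, start Z0 = {0, 1, 2, 3, 4, 5, 6, 7}, add states with every successor in Z. Already a fixed point.
Sat(AF E[¬send U E[¬grant U ¬send]]) = {0, 1, 2, 3, 4, 5, 6, 7}
8 ∉ Sat(AF E[¬send U E[¬grant U ¬send]]) = {0, 1, 2, 3, 4, 5, 6, 7}, so the formula does not hold at 8.

No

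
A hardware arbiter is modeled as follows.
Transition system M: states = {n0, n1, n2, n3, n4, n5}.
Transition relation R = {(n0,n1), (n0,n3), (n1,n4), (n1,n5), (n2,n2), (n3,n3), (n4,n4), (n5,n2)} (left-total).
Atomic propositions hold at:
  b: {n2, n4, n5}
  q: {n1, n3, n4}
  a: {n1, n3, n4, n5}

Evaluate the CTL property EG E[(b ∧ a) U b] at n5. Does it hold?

Sat(b ∧ a) = {n4, n5}
E[(b ∧ a) U b]: least fixpoint, start Z0 = Sat(b) = {n2, n4, n5}, add states in Sat(b ∧ a) with some successor in Z. Already a fixed point.
Sat(E[(b ∧ a) U b]) = {n2, n4, n5}
EG E[(b ∧ a) U b]: greatest fixpoint, start Z0 = {n2, n4, n5}, keep only states in Sat with some successor in Z. Already a fixed point.
Sat(EG E[(b ∧ a) U b]) = {n2, n4, n5}
n5 ∈ Sat(EG E[(b ∧ a) U b]) = {n2, n4, n5}, so the formula holds at n5.

Yes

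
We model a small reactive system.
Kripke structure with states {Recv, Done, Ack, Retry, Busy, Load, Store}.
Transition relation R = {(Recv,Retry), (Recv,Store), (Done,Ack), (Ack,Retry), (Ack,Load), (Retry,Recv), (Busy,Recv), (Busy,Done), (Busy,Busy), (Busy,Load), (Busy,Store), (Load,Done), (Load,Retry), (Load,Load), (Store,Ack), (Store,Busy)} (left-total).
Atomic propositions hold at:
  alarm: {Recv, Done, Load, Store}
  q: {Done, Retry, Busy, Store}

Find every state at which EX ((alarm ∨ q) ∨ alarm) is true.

Sat(alarm ∨ q) = {Recv, Done, Retry, Busy, Load, Store}
Sat((alarm ∨ q) ∨ alarm) = {Recv, Done, Retry, Busy, Load, Store}
Sat(EX ((alarm ∨ q) ∨ alarm)) = {s : some successor in {Recv, Done, Retry, Busy, Load, Store}} = {Recv, Ack, Retry, Busy, Load, Store}

{Recv, Ack, Retry, Busy, Load, Store}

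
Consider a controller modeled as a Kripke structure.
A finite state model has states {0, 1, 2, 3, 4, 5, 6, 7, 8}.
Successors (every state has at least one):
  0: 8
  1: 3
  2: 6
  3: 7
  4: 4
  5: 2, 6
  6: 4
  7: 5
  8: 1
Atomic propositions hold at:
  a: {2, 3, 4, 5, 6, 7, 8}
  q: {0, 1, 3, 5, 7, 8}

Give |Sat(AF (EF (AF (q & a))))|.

Sat(q & a) = {3, 5, 7, 8}
AF (q & a): least fixpoint, start Z0 = {3, 5, 7, 8}, add states with every successor in Z. Z1 = {0, 1, 3, 5, 7, 8}; fixed.
Sat(AF (q & a)) = {0, 1, 3, 5, 7, 8}
EF (AF (q & a)): least fixpoint, start Z0 = {0, 1, 3, 5, 7, 8}, add states with some successor in Z. Already a fixed point.
Sat(EF (AF (q & a))) = {0, 1, 3, 5, 7, 8}
AF (EF (AF (q & a))): least fixpoint, start Z0 = {0, 1, 3, 5, 7, 8}, add states with every successor in Z. Already a fixed point.
Sat(AF (EF (AF (q & a)))) = {0, 1, 3, 5, 7, 8}
|Sat(AF (EF (AF (q & a))))| = |{0, 1, 3, 5, 7, 8}| = 6.

6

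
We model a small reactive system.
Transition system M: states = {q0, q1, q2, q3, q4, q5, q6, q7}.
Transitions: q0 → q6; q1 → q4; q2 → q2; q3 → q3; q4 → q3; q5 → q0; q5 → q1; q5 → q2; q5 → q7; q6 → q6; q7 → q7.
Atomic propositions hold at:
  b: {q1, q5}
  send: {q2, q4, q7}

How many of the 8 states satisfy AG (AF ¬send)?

5

Sat(¬send) = {q0, q1, q3, q5, q6}
AF ¬send: least fixpoint, start Z0 = {q0, q1, q3, q5, q6}, add states with every successor in Z. Z1 = {q0, q1, q3, q4, q5, q6}; fixed.
Sat(AF ¬send) = {q0, q1, q3, q4, q5, q6}
AG (AF ¬send): greatest fixpoint, start Z0 = {q0, q1, q3, q4, q5, q6}, keep only states in Sat with every successor in Z. Z1 = {q0, q1, q3, q4, q6}; fixed.
Sat(AG (AF ¬send)) = {q0, q1, q3, q4, q6}
|Sat(AG (AF ¬send))| = |{q0, q1, q3, q4, q6}| = 5.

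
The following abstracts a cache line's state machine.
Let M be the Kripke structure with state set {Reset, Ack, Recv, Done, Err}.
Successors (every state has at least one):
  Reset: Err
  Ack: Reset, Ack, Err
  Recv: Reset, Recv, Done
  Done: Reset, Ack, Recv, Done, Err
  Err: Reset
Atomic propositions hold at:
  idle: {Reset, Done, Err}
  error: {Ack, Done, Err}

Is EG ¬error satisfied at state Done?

No

Sat(¬error) = {Reset, Recv}
EG ¬error: greatest fixpoint, start Z0 = {Reset, Recv}, keep only states in Sat with some successor in Z. Z1 = {Recv}; fixed.
Sat(EG ¬error) = {Recv}
Done ∉ Sat(EG ¬error) = {Recv}, so the formula does not hold at Done.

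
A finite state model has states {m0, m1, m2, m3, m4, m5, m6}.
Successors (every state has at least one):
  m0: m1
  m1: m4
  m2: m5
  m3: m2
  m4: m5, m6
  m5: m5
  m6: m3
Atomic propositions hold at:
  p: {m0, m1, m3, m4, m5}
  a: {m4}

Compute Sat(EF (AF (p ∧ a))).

{m0, m1, m4}

Sat(p ∧ a) = {m4}
AF (p ∧ a): least fixpoint, start Z0 = {m4}, add states with every successor in Z. Z1 = {m1, m4}; Z2 = {m0, m1, m4}; fixed.
Sat(AF (p ∧ a)) = {m0, m1, m4}
EF (AF (p ∧ a)): least fixpoint, start Z0 = {m0, m1, m4}, add states with some successor in Z. Already a fixed point.
Sat(EF (AF (p ∧ a))) = {m0, m1, m4}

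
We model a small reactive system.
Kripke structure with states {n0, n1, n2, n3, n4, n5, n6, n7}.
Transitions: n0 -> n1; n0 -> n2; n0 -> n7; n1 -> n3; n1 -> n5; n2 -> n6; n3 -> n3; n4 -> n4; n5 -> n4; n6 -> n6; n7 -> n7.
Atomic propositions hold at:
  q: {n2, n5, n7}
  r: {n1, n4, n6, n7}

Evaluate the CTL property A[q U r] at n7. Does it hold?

A[q U r]: least fixpoint, start Z0 = Sat(r) = {n1, n4, n6, n7}, add states in Sat(q) with every successor in Z. Z1 = {n1, n2, n4, n5, n6, n7}; fixed.
Sat(A[q U r]) = {n1, n2, n4, n5, n6, n7}
n7 ∈ Sat(A[q U r]) = {n1, n2, n4, n5, n6, n7}, so the formula holds at n7.

Yes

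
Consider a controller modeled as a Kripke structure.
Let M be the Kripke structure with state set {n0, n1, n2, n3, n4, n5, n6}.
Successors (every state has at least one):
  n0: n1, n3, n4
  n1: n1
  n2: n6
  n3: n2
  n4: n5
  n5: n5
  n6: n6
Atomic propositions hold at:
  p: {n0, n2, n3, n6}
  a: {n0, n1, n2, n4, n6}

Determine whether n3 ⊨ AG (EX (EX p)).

Sat(EX p) = {s : some successor in {n0, n2, n3, n6}} = {n0, n2, n3, n6}
Sat(EX (EX p)) = {s : some successor in {n0, n2, n3, n6}} = {n0, n2, n3, n6}
AG (EX (EX p)): greatest fixpoint, start Z0 = {n0, n2, n3, n6}, keep only states in Sat with every successor in Z. Z1 = {n2, n3, n6}; fixed.
Sat(AG (EX (EX p))) = {n2, n3, n6}
n3 ∈ Sat(AG (EX (EX p))) = {n2, n3, n6}, so the formula holds at n3.

Yes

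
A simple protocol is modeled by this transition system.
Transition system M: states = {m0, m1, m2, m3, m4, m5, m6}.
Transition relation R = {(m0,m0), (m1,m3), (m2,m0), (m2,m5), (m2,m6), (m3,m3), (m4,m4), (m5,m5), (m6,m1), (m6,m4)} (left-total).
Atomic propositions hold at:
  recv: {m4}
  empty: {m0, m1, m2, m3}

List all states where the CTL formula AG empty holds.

{m0, m1, m3}

AG empty: greatest fixpoint, start Z0 = {m0, m1, m2, m3}, keep only states in Sat with every successor in Z. Z1 = {m0, m1, m3}; fixed.
Sat(AG empty) = {m0, m1, m3}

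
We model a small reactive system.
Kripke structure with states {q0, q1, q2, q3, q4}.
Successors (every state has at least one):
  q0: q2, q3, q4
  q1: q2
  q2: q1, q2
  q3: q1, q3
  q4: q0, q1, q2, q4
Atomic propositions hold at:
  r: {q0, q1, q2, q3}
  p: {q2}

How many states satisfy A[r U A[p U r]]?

A[p U r]: least fixpoint, start Z0 = Sat(r) = {q0, q1, q2, q3}, add states in Sat(p) with every successor in Z. Already a fixed point.
Sat(A[p U r]) = {q0, q1, q2, q3}
A[r U A[p U r]]: least fixpoint, start Z0 = Sat(A[p U r]) = {q0, q1, q2, q3}, add states in Sat(r) with every successor in Z. Already a fixed point.
Sat(A[r U A[p U r]]) = {q0, q1, q2, q3}
|Sat(A[r U A[p U r]])| = |{q0, q1, q2, q3}| = 4.

4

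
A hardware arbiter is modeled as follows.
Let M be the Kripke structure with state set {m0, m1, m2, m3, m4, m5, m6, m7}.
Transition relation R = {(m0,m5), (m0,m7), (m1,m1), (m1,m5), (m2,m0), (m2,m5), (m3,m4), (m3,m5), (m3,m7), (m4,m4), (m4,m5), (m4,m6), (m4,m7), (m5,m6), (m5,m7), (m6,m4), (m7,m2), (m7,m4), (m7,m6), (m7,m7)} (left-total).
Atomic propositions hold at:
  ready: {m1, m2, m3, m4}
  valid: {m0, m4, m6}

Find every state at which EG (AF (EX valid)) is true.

{m0, m2, m3, m4, m5, m6, m7}

Sat(EX valid) = {s : some successor in {m0, m4, m6}} = {m2, m3, m4, m5, m6, m7}
AF (EX valid): least fixpoint, start Z0 = {m2, m3, m4, m5, m6, m7}, add states with every successor in Z. Z1 = {m0, m2, m3, m4, m5, m6, m7}; fixed.
Sat(AF (EX valid)) = {m0, m2, m3, m4, m5, m6, m7}
EG (AF (EX valid)): greatest fixpoint, start Z0 = {m0, m2, m3, m4, m5, m6, m7}, keep only states in Sat with some successor in Z. Already a fixed point.
Sat(EG (AF (EX valid))) = {m0, m2, m3, m4, m5, m6, m7}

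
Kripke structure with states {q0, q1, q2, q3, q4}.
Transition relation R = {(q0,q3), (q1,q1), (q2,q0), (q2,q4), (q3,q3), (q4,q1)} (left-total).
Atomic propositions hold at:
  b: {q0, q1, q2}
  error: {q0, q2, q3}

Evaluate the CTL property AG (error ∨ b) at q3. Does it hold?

Sat(error ∨ b) = {q0, q1, q2, q3}
AG (error ∨ b): greatest fixpoint, start Z0 = {q0, q1, q2, q3}, keep only states in Sat with every successor in Z. Z1 = {q0, q1, q3}; fixed.
Sat(AG (error ∨ b)) = {q0, q1, q3}
q3 ∈ Sat(AG (error ∨ b)) = {q0, q1, q3}, so the formula holds at q3.

Yes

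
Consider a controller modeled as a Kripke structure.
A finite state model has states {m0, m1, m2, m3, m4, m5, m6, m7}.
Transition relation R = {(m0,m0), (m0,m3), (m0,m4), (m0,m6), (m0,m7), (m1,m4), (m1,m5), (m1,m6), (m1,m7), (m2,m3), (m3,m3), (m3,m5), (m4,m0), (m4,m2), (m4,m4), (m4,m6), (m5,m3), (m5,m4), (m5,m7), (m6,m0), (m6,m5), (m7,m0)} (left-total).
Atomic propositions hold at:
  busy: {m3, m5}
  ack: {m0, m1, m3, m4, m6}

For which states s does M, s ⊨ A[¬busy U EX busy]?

{m0, m1, m2, m3, m5, m6, m7}

Sat(¬busy) = {m0, m1, m2, m4, m6, m7}
Sat(EX busy) = {s : some successor in {m3, m5}} = {m0, m1, m2, m3, m5, m6}
A[¬busy U EX busy]: least fixpoint, start Z0 = Sat(EX busy) = {m0, m1, m2, m3, m5, m6}, add states in Sat(¬busy) with every successor in Z. Z1 = {m0, m1, m2, m3, m5, m6, m7}; fixed.
Sat(A[¬busy U EX busy]) = {m0, m1, m2, m3, m5, m6, m7}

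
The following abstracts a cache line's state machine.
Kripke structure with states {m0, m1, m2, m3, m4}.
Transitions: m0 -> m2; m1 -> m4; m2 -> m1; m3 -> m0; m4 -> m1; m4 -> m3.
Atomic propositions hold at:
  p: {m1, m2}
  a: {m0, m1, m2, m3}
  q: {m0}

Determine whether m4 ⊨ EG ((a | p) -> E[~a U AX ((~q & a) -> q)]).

Sat(a | p) = {m0, m1, m2, m3}
Sat(~a) = {m4}
Sat(~q) = {m1, m2, m3, m4}
Sat(~q & a) = {m1, m2, m3}
Sat((~q & a) -> q) = {m0, m4}
Sat(AX ((~q & a) -> q)) = {s : every successor in {m0, m4}} = {m1, m3}
E[~a U AX ((~q & a) -> q)]: least fixpoint, start Z0 = Sat(AX ((~q & a) -> q)) = {m1, m3}, add states in Sat(~a) with some successor in Z. Z1 = {m1, m3, m4}; fixed.
Sat(E[~a U AX ((~q & a) -> q)]) = {m1, m3, m4}
Sat((a | p) -> E[~a U AX ((~q & a) -> q)]) = {m1, m3, m4}
EG ((a | p) -> E[~a U AX ((~q & a) -> q)]): greatest fixpoint, start Z0 = {m1, m3, m4}, keep only states in Sat with some successor in Z. Z1 = {m1, m4}; fixed.
Sat(EG ((a | p) -> E[~a U AX ((~q & a) -> q)])) = {m1, m4}
m4 ∈ Sat(EG ((a | p) -> E[~a U AX ((~q & a) -> q)])) = {m1, m4}, so the formula holds at m4.

Yes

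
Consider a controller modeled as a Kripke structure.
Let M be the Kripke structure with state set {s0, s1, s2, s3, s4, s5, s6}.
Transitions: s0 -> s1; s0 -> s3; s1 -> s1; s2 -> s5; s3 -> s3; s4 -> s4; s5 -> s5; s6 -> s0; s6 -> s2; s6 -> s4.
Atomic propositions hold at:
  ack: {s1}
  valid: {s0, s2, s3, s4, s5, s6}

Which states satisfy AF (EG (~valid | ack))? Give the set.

Sat(~valid) = {s1}
Sat(~valid | ack) = {s1}
EG (~valid | ack): greatest fixpoint, start Z0 = {s1}, keep only states in Sat with some successor in Z. Already a fixed point.
Sat(EG (~valid | ack)) = {s1}
AF (EG (~valid | ack)): least fixpoint, start Z0 = {s1}, add states with every successor in Z. Already a fixed point.
Sat(AF (EG (~valid | ack))) = {s1}

{s1}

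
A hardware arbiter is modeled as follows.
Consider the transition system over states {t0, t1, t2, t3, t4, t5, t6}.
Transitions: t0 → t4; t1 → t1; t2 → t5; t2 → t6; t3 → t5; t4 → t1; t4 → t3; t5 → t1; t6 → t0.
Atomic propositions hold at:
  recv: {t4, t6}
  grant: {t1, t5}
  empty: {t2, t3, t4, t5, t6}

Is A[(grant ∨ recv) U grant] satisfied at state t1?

Sat(grant ∨ recv) = {t1, t4, t5, t6}
A[(grant ∨ recv) U grant]: least fixpoint, start Z0 = Sat(grant) = {t1, t5}, add states in Sat(grant ∨ recv) with every successor in Z. Already a fixed point.
Sat(A[(grant ∨ recv) U grant]) = {t1, t5}
t1 ∈ Sat(A[(grant ∨ recv) U grant]) = {t1, t5}, so the formula holds at t1.

Yes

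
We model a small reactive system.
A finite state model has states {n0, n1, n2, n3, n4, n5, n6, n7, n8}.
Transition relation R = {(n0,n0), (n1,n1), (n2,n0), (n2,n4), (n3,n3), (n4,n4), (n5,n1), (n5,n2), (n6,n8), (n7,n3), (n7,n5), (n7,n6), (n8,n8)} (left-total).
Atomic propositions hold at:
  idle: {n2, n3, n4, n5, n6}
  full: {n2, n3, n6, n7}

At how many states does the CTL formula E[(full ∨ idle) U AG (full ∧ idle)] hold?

Sat(full ∨ idle) = {n2, n3, n4, n5, n6, n7}
Sat(full ∧ idle) = {n2, n3, n6}
AG (full ∧ idle): greatest fixpoint, start Z0 = {n2, n3, n6}, keep only states in Sat with every successor in Z. Z1 = {n3}; fixed.
Sat(AG (full ∧ idle)) = {n3}
E[(full ∨ idle) U AG (full ∧ idle)]: least fixpoint, start Z0 = Sat(AG (full ∧ idle)) = {n3}, add states in Sat(full ∨ idle) with some successor in Z. Z1 = {n3, n7}; fixed.
Sat(E[(full ∨ idle) U AG (full ∧ idle)]) = {n3, n7}
|Sat(E[(full ∨ idle) U AG (full ∧ idle)])| = |{n3, n7}| = 2.

2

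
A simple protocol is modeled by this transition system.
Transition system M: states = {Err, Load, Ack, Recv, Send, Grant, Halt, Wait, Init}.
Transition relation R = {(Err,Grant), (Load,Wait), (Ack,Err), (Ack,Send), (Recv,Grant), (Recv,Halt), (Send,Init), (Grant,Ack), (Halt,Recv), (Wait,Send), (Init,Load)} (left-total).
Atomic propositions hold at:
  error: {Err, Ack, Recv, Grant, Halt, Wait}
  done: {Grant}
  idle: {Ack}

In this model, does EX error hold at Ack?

Sat(EX error) = {s : some successor in {Err, Ack, Recv, Grant, Halt, Wait}} = {Err, Load, Ack, Recv, Grant, Halt}
Ack ∈ Sat(EX error) = {Err, Load, Ack, Recv, Grant, Halt}, so the formula holds at Ack.

Yes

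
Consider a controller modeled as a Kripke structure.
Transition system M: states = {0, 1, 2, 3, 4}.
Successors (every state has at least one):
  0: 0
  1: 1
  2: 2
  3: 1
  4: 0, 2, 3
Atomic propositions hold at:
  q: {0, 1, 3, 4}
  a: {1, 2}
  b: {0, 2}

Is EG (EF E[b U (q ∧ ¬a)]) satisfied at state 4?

Yes

Sat(¬a) = {0, 3, 4}
Sat(q ∧ ¬a) = {0, 3, 4}
E[b U (q ∧ ¬a)]: least fixpoint, start Z0 = Sat((q ∧ ¬a)) = {0, 3, 4}, add states in Sat(b) with some successor in Z. Already a fixed point.
Sat(E[b U (q ∧ ¬a)]) = {0, 3, 4}
EF E[b U (q ∧ ¬a)]: least fixpoint, start Z0 = {0, 3, 4}, add states with some successor in Z. Already a fixed point.
Sat(EF E[b U (q ∧ ¬a)]) = {0, 3, 4}
EG (EF E[b U (q ∧ ¬a)]): greatest fixpoint, start Z0 = {0, 3, 4}, keep only states in Sat with some successor in Z. Z1 = {0, 4}; fixed.
Sat(EG (EF E[b U (q ∧ ¬a)])) = {0, 4}
4 ∈ Sat(EG (EF E[b U (q ∧ ¬a)])) = {0, 4}, so the formula holds at 4.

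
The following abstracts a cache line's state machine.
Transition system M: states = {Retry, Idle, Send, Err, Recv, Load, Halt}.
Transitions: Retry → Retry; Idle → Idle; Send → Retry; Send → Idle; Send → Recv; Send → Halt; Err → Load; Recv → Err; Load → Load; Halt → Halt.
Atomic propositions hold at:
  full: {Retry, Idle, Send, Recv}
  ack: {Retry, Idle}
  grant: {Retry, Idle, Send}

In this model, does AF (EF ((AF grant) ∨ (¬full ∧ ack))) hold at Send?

AF grant: least fixpoint, start Z0 = {Retry, Idle, Send}, add states with every successor in Z. Already a fixed point.
Sat(AF grant) = {Retry, Idle, Send}
Sat(¬full) = {Err, Load, Halt}
Sat(¬full ∧ ack) = ∅
Sat((AF grant) ∨ (¬full ∧ ack)) = {Retry, Idle, Send}
EF ((AF grant) ∨ (¬full ∧ ack)): least fixpoint, start Z0 = {Retry, Idle, Send}, add states with some successor in Z. Already a fixed point.
Sat(EF ((AF grant) ∨ (¬full ∧ ack))) = {Retry, Idle, Send}
AF (EF ((AF grant) ∨ (¬full ∧ ack))): least fixpoint, start Z0 = {Retry, Idle, Send}, add states with every successor in Z. Already a fixed point.
Sat(AF (EF ((AF grant) ∨ (¬full ∧ ack)))) = {Retry, Idle, Send}
Send ∈ Sat(AF (EF ((AF grant) ∨ (¬full ∧ ack)))) = {Retry, Idle, Send}, so the formula holds at Send.

Yes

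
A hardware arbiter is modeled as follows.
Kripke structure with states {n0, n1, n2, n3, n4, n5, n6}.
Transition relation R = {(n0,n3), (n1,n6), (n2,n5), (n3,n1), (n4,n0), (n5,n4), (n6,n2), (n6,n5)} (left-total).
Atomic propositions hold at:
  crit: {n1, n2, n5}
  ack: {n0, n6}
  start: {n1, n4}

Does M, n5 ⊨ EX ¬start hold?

No

Sat(¬start) = {n0, n2, n3, n5, n6}
Sat(EX ¬start) = {s : some successor in {n0, n2, n3, n5, n6}} = {n0, n1, n2, n4, n6}
n5 ∉ Sat(EX ¬start) = {n0, n1, n2, n4, n6}, so the formula does not hold at n5.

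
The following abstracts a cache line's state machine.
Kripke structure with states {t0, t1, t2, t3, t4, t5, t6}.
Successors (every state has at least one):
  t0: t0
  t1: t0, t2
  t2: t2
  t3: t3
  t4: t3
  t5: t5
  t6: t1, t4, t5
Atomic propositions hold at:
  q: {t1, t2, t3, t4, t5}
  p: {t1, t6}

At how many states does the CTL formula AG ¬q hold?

Sat(¬q) = {t0, t6}
AG ¬q: greatest fixpoint, start Z0 = {t0, t6}, keep only states in Sat with every successor in Z. Z1 = {t0}; fixed.
Sat(AG ¬q) = {t0}
|Sat(AG ¬q)| = |{t0}| = 1.

1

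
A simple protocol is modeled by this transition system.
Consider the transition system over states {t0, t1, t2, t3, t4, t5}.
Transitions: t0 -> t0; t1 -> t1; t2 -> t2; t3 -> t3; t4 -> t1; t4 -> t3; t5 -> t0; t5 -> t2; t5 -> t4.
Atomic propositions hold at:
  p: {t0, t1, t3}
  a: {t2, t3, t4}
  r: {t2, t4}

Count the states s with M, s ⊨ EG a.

EG a: greatest fixpoint, start Z0 = {t2, t3, t4}, keep only states in Sat with some successor in Z. Already a fixed point.
Sat(EG a) = {t2, t3, t4}
|Sat(EG a)| = |{t2, t3, t4}| = 3.

3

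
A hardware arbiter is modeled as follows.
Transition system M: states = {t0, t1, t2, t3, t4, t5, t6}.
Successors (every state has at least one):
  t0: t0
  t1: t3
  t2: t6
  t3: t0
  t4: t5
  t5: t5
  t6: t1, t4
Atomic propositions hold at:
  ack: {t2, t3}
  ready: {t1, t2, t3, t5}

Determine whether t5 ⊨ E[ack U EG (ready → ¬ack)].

Yes

Sat(¬ack) = {t0, t1, t4, t5, t6}
Sat(ready → ¬ack) = {t0, t1, t4, t5, t6}
EG (ready → ¬ack): greatest fixpoint, start Z0 = {t0, t1, t4, t5, t6}, keep only states in Sat with some successor in Z. Z1 = {t0, t4, t5, t6}; fixed.
Sat(EG (ready → ¬ack)) = {t0, t4, t5, t6}
E[ack U EG (ready → ¬ack)]: least fixpoint, start Z0 = Sat(EG (ready → ¬ack)) = {t0, t4, t5, t6}, add states in Sat(ack) with some successor in Z. Z1 = {t0, t2, t3, t4, t5, t6}; fixed.
Sat(E[ack U EG (ready → ¬ack)]) = {t0, t2, t3, t4, t5, t6}
t5 ∈ Sat(E[ack U EG (ready → ¬ack)]) = {t0, t2, t3, t4, t5, t6}, so the formula holds at t5.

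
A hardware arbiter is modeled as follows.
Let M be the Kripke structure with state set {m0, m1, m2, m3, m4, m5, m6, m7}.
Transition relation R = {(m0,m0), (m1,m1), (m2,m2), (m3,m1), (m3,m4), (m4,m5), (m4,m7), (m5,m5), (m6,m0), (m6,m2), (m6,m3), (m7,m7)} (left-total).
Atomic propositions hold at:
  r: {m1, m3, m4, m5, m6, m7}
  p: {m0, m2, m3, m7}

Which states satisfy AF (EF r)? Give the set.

{m1, m3, m4, m5, m6, m7}

EF r: least fixpoint, start Z0 = {m1, m3, m4, m5, m6, m7}, add states with some successor in Z. Already a fixed point.
Sat(EF r) = {m1, m3, m4, m5, m6, m7}
AF (EF r): least fixpoint, start Z0 = {m1, m3, m4, m5, m6, m7}, add states with every successor in Z. Already a fixed point.
Sat(AF (EF r)) = {m1, m3, m4, m5, m6, m7}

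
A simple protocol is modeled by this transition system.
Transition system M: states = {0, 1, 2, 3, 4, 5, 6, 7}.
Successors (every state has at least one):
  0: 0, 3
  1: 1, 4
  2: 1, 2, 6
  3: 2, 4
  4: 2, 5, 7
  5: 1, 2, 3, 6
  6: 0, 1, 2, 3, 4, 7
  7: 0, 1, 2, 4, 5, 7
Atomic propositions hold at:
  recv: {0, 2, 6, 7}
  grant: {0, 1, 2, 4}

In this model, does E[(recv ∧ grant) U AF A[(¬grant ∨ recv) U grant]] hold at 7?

Sat(recv ∧ grant) = {0, 2}
Sat(¬grant) = {3, 5, 6, 7}
Sat(¬grant ∨ recv) = {0, 2, 3, 5, 6, 7}
A[(¬grant ∨ recv) U grant]: least fixpoint, start Z0 = Sat(grant) = {0, 1, 2, 4}, add states in Sat(¬grant ∨ recv) with every successor in Z. Z1 = {0, 1, 2, 3, 4}; fixed.
Sat(A[(¬grant ∨ recv) U grant]) = {0, 1, 2, 3, 4}
AF A[(¬grant ∨ recv) U grant]: least fixpoint, start Z0 = {0, 1, 2, 3, 4}, add states with every successor in Z. Already a fixed point.
Sat(AF A[(¬grant ∨ recv) U grant]) = {0, 1, 2, 3, 4}
E[(recv ∧ grant) U AF A[(¬grant ∨ recv) U grant]]: least fixpoint, start Z0 = Sat(AF A[(¬grant ∨ recv) U grant]) = {0, 1, 2, 3, 4}, add states in Sat(recv ∧ grant) with some successor in Z. Already a fixed point.
Sat(E[(recv ∧ grant) U AF A[(¬grant ∨ recv) U grant]]) = {0, 1, 2, 3, 4}
7 ∉ Sat(E[(recv ∧ grant) U AF A[(¬grant ∨ recv) U grant]]) = {0, 1, 2, 3, 4}, so the formula does not hold at 7.

No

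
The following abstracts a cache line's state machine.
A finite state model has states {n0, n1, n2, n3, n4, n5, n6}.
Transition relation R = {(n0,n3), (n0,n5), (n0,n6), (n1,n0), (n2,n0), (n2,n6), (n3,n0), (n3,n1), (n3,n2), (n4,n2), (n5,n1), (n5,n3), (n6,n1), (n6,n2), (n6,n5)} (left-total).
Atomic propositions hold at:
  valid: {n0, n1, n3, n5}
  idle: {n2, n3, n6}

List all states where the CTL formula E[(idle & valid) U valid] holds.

Sat(idle & valid) = {n3}
E[(idle & valid) U valid]: least fixpoint, start Z0 = Sat(valid) = {n0, n1, n3, n5}, add states in Sat(idle & valid) with some successor in Z. Already a fixed point.
Sat(E[(idle & valid) U valid]) = {n0, n1, n3, n5}

{n0, n1, n3, n5}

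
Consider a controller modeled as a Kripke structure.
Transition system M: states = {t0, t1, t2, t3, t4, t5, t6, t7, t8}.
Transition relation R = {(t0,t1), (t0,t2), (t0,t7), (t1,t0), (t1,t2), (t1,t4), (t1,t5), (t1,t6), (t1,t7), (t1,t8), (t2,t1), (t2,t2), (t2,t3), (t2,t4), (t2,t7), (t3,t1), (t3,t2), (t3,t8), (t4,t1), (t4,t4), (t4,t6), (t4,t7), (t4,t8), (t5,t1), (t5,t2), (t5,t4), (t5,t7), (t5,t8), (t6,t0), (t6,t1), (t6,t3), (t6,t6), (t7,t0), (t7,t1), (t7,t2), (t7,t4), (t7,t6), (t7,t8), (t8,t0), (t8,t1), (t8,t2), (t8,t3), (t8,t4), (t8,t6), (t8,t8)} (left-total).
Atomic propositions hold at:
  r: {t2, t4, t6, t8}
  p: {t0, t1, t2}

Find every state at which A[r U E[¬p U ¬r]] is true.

{t0, t1, t3, t4, t5, t6, t7, t8}

Sat(¬p) = {t3, t4, t5, t6, t7, t8}
Sat(¬r) = {t0, t1, t3, t5, t7}
E[¬p U ¬r]: least fixpoint, start Z0 = Sat(¬r) = {t0, t1, t3, t5, t7}, add states in Sat(¬p) with some successor in Z. Z1 = {t0, t1, t3, t4, t5, t6, t7, t8}; fixed.
Sat(E[¬p U ¬r]) = {t0, t1, t3, t4, t5, t6, t7, t8}
A[r U E[¬p U ¬r]]: least fixpoint, start Z0 = Sat(E[¬p U ¬r]) = {t0, t1, t3, t4, t5, t6, t7, t8}, add states in Sat(r) with every successor in Z. Already a fixed point.
Sat(A[r U E[¬p U ¬r]]) = {t0, t1, t3, t4, t5, t6, t7, t8}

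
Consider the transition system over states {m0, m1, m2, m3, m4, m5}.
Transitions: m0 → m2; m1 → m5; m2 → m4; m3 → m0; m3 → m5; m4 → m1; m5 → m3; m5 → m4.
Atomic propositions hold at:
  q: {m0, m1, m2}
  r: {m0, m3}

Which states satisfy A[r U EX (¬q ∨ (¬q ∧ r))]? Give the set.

{m0, m1, m2, m3, m5}

Sat(¬q) = {m3, m4, m5}
Sat(¬q ∧ r) = {m3}
Sat(¬q ∨ (¬q ∧ r)) = {m3, m4, m5}
Sat(EX (¬q ∨ (¬q ∧ r))) = {s : some successor in {m3, m4, m5}} = {m1, m2, m3, m5}
A[r U EX (¬q ∨ (¬q ∧ r))]: least fixpoint, start Z0 = Sat(EX (¬q ∨ (¬q ∧ r))) = {m1, m2, m3, m5}, add states in Sat(r) with every successor in Z. Z1 = {m0, m1, m2, m3, m5}; fixed.
Sat(A[r U EX (¬q ∨ (¬q ∧ r))]) = {m0, m1, m2, m3, m5}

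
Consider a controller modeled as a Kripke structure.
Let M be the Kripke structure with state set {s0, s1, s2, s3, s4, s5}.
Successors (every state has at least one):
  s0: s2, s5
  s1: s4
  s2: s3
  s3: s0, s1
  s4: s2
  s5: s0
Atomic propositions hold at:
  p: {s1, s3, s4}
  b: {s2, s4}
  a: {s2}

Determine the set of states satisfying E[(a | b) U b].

Sat(a | b) = {s2, s4}
E[(a | b) U b]: least fixpoint, start Z0 = Sat(b) = {s2, s4}, add states in Sat(a | b) with some successor in Z. Already a fixed point.
Sat(E[(a | b) U b]) = {s2, s4}

{s2, s4}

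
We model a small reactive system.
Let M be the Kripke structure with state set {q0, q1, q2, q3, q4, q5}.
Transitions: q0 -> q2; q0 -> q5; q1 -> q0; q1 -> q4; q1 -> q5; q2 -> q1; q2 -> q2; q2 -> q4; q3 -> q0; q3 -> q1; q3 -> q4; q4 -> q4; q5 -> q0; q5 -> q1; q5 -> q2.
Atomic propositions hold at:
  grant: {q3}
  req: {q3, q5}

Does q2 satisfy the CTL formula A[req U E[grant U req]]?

E[grant U req]: least fixpoint, start Z0 = Sat(req) = {q3, q5}, add states in Sat(grant) with some successor in Z. Already a fixed point.
Sat(E[grant U req]) = {q3, q5}
A[req U E[grant U req]]: least fixpoint, start Z0 = Sat(E[grant U req]) = {q3, q5}, add states in Sat(req) with every successor in Z. Already a fixed point.
Sat(A[req U E[grant U req]]) = {q3, q5}
q2 ∉ Sat(A[req U E[grant U req]]) = {q3, q5}, so the formula does not hold at q2.

No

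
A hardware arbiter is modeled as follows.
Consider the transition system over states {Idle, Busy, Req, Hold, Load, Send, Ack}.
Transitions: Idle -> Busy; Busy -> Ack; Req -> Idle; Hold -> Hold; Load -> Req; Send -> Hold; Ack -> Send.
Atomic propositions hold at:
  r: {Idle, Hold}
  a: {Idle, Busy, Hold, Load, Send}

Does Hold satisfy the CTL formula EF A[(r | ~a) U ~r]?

No

Sat(~a) = {Req, Ack}
Sat(r | ~a) = {Idle, Req, Hold, Ack}
Sat(~r) = {Busy, Req, Load, Send, Ack}
A[(r | ~a) U ~r]: least fixpoint, start Z0 = Sat(~r) = {Busy, Req, Load, Send, Ack}, add states in Sat(r | ~a) with every successor in Z. Z1 = {Idle, Busy, Req, Load, Send, Ack}; fixed.
Sat(A[(r | ~a) U ~r]) = {Idle, Busy, Req, Load, Send, Ack}
EF A[(r | ~a) U ~r]: least fixpoint, start Z0 = {Idle, Busy, Req, Load, Send, Ack}, add states with some successor in Z. Already a fixed point.
Sat(EF A[(r | ~a) U ~r]) = {Idle, Busy, Req, Load, Send, Ack}
Hold ∉ Sat(EF A[(r | ~a) U ~r]) = {Idle, Busy, Req, Load, Send, Ack}, so the formula does not hold at Hold.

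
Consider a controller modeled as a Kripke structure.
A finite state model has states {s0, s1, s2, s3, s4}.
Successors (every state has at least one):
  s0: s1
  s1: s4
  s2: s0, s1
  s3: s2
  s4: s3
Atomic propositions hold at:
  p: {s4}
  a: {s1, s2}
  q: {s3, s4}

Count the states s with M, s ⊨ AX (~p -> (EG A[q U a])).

4

Sat(~p) = {s0, s1, s2, s3}
A[q U a]: least fixpoint, start Z0 = Sat(a) = {s1, s2}, add states in Sat(q) with every successor in Z. Z1 = {s1, s2, s3}; Z2 = {s1, s2, s3, s4}; fixed.
Sat(A[q U a]) = {s1, s2, s3, s4}
EG A[q U a]: greatest fixpoint, start Z0 = {s1, s2, s3, s4}, keep only states in Sat with some successor in Z. Already a fixed point.
Sat(EG A[q U a]) = {s1, s2, s3, s4}
Sat(~p -> (EG A[q U a])) = {s1, s2, s3, s4}
Sat(AX (~p -> (EG A[q U a]))) = {s : every successor in {s1, s2, s3, s4}} = {s0, s1, s3, s4}
|Sat(AX (~p -> (EG A[q U a])))| = |{s0, s1, s3, s4}| = 4.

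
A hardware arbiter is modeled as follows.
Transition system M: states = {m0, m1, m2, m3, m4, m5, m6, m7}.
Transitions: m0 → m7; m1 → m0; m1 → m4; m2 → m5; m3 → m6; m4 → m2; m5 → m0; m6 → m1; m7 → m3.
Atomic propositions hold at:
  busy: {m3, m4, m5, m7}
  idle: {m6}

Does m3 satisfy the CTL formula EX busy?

Sat(EX busy) = {s : some successor in {m3, m4, m5, m7}} = {m0, m1, m2, m7}
m3 ∉ Sat(EX busy) = {m0, m1, m2, m7}, so the formula does not hold at m3.

No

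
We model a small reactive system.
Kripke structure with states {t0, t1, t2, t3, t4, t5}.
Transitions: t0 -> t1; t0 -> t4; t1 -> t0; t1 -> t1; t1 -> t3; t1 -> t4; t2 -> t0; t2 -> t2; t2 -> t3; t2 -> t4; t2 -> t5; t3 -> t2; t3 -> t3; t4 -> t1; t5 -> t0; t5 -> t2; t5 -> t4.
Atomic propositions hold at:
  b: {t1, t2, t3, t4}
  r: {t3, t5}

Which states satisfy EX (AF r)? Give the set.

{t1, t2, t3}

AF r: least fixpoint, start Z0 = {t3, t5}, add states with every successor in Z. Already a fixed point.
Sat(AF r) = {t3, t5}
Sat(EX (AF r)) = {s : some successor in {t3, t5}} = {t1, t2, t3}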